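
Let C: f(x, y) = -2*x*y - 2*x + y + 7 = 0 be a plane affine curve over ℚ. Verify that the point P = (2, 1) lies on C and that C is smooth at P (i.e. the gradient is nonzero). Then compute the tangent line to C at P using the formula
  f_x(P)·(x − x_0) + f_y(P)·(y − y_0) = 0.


Tangent line at P: -4*x - 3*y + 11 = 0.

Step 1: f(2, 1) = 0, so P lies on C.
Step 2: partial derivatives
  f_x(x, y) = -2*y - 2, f_y(x, y) = 1 - 2*x.
  f_x(P) = -4, f_y(P) = -3 (gradient nonzero, so P is smooth).
Step 3: tangent line at P: -4·(x − 2) + -3·(y − 1) = 0.
Expanding: -4*x - 3*y + 11 = 0.


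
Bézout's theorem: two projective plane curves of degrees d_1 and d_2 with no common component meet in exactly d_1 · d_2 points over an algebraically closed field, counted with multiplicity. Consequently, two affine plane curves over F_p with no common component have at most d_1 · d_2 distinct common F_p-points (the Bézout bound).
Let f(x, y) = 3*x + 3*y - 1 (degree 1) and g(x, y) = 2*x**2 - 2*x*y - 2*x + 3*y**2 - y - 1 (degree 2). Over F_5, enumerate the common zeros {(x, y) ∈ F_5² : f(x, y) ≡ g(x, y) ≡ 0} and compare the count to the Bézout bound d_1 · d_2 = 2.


Common zeros: ∅; count = 0; Bézout bound = 2.

deg(f) = 1, deg(g) = 2, so Bézout bound = 2.
Scan x ∈ F_5. For each x, list the y ∈ F_5 with f(x, y) ≡ 0 and those with g(x, y) ≡ 0 (mod 5); the common zeros in that column are the intersection.
  x = 0: f ≡ 0 at y ∈ {2}; g ≡ 0 at y ∈ ∅; common: ∅.
  x = 1: f ≡ 0 at y ∈ {1}; g ≡ 0 at y ∈ {2, 4}; common: ∅.
  x = 2: f ≡ 0 at y ∈ {0}; g ≡ 0 at y ∈ {2, 3}; common: ∅.
  x = 3: f ≡ 0 at y ∈ {4}; g ≡ 0 at y ∈ ∅; common: ∅.
  x = 4: f ≡ 0 at y ∈ {3}; g ≡ 0 at y ∈ {4}; common: ∅.
Collecting: common zeros = ∅, so the count is 0.
Comparison with the Bézout bound: 0 ≤ 2 = deg(f)·deg(g), as expected for curves with no common component (the affine F_5-count falls short of the bound because intersections may lie at infinity, over extension fields, or carry multiplicity).


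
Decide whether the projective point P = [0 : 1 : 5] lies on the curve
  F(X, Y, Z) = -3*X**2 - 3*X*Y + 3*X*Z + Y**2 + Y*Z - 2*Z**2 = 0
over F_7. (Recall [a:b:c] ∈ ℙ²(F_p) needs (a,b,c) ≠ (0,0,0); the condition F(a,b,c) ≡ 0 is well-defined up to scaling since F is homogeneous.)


F(0,1,5) ≡ 5 (mod 7); P is NOT on the curve.

Evaluate F(0, 1, 5) term-by-term (mod 7).
  -3*X**2 ↦ -3·0·1·1 = 0
  -3*X*Y ↦ -3·0·1·1 = 0
  3*X*Z ↦ 3·0·1·5 = 0
  Y**2 ↦ 1·1·1·1 = 1
  Y*Z ↦ 1·1·1·5 = 5
  -2*Z**2 ↦ -2·1·1·25 = -50
Sum: F(0, 1, 5) = (0) + (0) + (0) + (1) + (5) + (-50) = -44.
Reducing mod 7: -44 ≡ 5 (mod 7).
Since F(a, b, c) ≡ 5 ≠ 0 (mod 7), P does NOT lie on the curve.


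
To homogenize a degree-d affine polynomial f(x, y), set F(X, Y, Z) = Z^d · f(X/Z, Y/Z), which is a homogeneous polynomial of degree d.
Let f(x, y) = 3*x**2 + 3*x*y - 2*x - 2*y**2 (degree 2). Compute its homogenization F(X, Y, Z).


F(X, Y, Z) = 3*X**2 + 3*X*Y - 2*X*Z - 2*Y**2

deg(f) = 2.
Substitute x = X/Z, y = Y/Z into f, then multiply by Z^2.
  monomial 3·x^2·y^0 ↦ 3·X^2·Y^0·Z^0.
  monomial 3·x^1·y^1 ↦ 3·X^1·Y^1·Z^0.
  monomial -2·x^1·y^0 ↦ -2·X^1·Y^0·Z^1.
  monomial -2·x^0·y^2 ↦ -2·X^0·Y^2·Z^0.
Collecting: F(X, Y, Z) = 3*X**2 + 3*X*Y - 2*X*Z - 2*Y**2.


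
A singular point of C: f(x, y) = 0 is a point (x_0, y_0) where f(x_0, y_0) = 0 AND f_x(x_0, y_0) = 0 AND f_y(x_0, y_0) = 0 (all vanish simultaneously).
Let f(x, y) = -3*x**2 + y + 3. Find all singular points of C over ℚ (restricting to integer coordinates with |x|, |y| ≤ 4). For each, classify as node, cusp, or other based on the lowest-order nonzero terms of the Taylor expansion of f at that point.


No singular points in the scanned grid; C is smooth there.

Compute partial derivatives:
  f_x = -6*x.
  f_y = 1.
f_y = 1 is a nonzero constant, so f_y never vanishes: no point (x, y) can satisfy f = f_x = f_y = 0. In particular no (x, y) ∈ {−4, ..., 4}² is singular; the curve is smooth.


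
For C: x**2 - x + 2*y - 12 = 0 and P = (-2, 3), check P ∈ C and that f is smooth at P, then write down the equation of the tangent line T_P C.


Tangent line at P: -5*x + 2*y - 16 = 0.

Step 1: f(-2, 3) = 0, so P lies on C.
Step 2: partial derivatives
  f_x(x, y) = 2*x - 1, f_y(x, y) = 2.
  f_x(P) = -5, f_y(P) = 2 (gradient nonzero, so P is smooth).
Step 3: tangent line at P: -5·(x − -2) + 2·(y − 3) = 0.
Expanding: -5*x + 2*y - 16 = 0.


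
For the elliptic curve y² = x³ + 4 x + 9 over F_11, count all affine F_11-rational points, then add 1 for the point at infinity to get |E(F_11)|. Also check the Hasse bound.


Affine points = {(0, 3), (0, 8), (1, 5), (1, 6), (2, 5), (2, 6), (3, 2), (3, 9), (4, 1), (4, 10), (5, 0), (8, 5), (8, 6), (9, 2), (9, 9), (10, 2), (10, 9)}; affine count = 17; |E(F_11)| = 18.

Discriminant check: Δ ∝ 4a³ + 27b² = 4·4³ + 27·9² = 4·64 + 27·81 ≡ 1 (mod 11). Nonzero ⇒ E is nonsingular.
For each x ∈ F_11, compute rhs = x³ + 4·x + 9 mod 11, then count y ∈ F_11 with y² ≡ rhs.
  x = 0: rhs = 9, matching y values: 3, 8 (2 points).
  x = 1: rhs = 3, matching y values: 5, 6 (2 points).
  x = 2: rhs = 3, matching y values: 5, 6 (2 points).
  x = 3: rhs = 4, matching y values: 2, 9 (2 points).
  x = 4: rhs = 1, matching y values: 1, 10 (2 points).
  x = 5: rhs = 0, matching y values: 0 (1 points).
  x = 6: rhs = 7, matching y values: none (0 points).
  x = 7: rhs = 6, matching y values: none (0 points).
  x = 8: rhs = 3, matching y values: 5, 6 (2 points).
  x = 9: rhs = 4, matching y values: 2, 9 (2 points).
  x = 10: rhs = 4, matching y values: 2, 9 (2 points).
Total affine count: 17.
Full point count |E(F_11)| = 17 + 1 = 18.
Hasse bound: |18 − (11+1)| = |6| = 6 ≤ 2√11 ≈ 6.6332 ✓.


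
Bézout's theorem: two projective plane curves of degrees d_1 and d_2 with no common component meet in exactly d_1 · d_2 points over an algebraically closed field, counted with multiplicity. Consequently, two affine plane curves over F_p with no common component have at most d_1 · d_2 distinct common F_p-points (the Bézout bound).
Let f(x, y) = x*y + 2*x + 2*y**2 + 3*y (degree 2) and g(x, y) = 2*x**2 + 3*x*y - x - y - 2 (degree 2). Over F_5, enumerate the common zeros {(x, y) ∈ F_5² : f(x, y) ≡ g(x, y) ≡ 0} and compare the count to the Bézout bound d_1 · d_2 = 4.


Common zeros: ∅; count = 0; Bézout bound = 4.

deg(f) = 2, deg(g) = 2, so Bézout bound = 4.
Scan x ∈ F_5. For each x, list the y ∈ F_5 with f(x, y) ≡ 0 and those with g(x, y) ≡ 0 (mod 5); the common zeros in that column are the intersection.
  x = 0: f ≡ 0 at y ∈ {0, 1}; g ≡ 0 at y ∈ {3}; common: ∅.
  x = 1: f ≡ 0 at y ∈ {4}; g ≡ 0 at y ∈ {3}; common: ∅.
  x = 2: f ≡ 0 at y ∈ ∅; g ≡ 0 at y ∈ ∅; common: ∅.
  x = 3: f ≡ 0 at y ∈ ∅; g ≡ 0 at y ∈ {4}; common: ∅.
  x = 4: f ≡ 0 at y ∈ {2}; g ≡ 0 at y ∈ {4}; common: ∅.
Collecting: common zeros = ∅, so the count is 0.
Comparison with the Bézout bound: 0 ≤ 4 = deg(f)·deg(g), as expected for curves with no common component (the affine F_5-count falls short of the bound because intersections may lie at infinity, over extension fields, or carry multiplicity).


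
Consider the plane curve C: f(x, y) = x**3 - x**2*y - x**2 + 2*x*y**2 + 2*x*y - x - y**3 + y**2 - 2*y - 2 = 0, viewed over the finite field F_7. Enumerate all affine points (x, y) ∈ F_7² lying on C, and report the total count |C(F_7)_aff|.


Affine F_7-points: {(0, 5), (2, 0), (3, 1), (4, 0)}; count = 4.

For each of the 49 pairs (x, y) ∈ F_7², evaluate f(x, y) mod 7. Record the zeros.
  x = 0: [0↦5, 1↦3, 2↦4, 3↦2, 4↦5, 5↦0, 6↦2]  zeros at y ∈ {5}
  x = 1: [0↦4, 1↦5, 2↦6, 3↦1, 4↦5, 5↦5, 6↦2]  zeros at y ∈ ∅
  x = 2: [0↦0, 1↦2, 2↦1, 3↦5, 4↦1, 5↦4, 6↦1]  zeros at y ∈ {0}
  x = 3: [0↦6, 1↦0, 2↦2, 3↦6, 4↦6, 5↦3, 6↦5]  zeros at y ∈ {1}
  x = 4: [0↦0, 1↦5, 2↦1, 3↦3, 4↦5, 5↦1, 6↦6]  zeros at y ∈ {0}
  x = 5: [0↦2, 1↦2, 2↦4, 3↦2, 4↦4, 5↦4, 6↦3]  zeros at y ∈ ∅
  x = 6: [0↦4, 1↦4, 2↦3, 3↦2, 4↦2, 5↦4, 6↦2]  zeros at y ∈ ∅
Collecting zeros: affine points = {(0, 5), (2, 0), (3, 1), (4, 0)}.
Total count |C(F_7)_aff| = 4.


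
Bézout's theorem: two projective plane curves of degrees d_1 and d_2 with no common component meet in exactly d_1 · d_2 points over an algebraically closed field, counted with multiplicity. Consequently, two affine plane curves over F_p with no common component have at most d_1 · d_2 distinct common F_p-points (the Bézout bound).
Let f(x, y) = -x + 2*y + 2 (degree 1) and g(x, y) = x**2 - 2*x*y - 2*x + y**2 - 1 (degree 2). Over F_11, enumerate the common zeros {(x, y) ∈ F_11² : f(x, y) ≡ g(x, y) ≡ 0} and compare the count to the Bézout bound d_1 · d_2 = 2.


Common zeros: {(0, 10), (4, 1)}; count = 2; Bézout bound = 2.

deg(f) = 1, deg(g) = 2, so Bézout bound = 2.
Scan x ∈ F_11. For each x, list the y ∈ F_11 with f(x, y) ≡ 0 and those with g(x, y) ≡ 0 (mod 11); the common zeros in that column are the intersection.
  x = 0: f ≡ 0 at y ∈ {10}; g ≡ 0 at y ∈ {1, 10}; common: {10}.
  x = 1: f ≡ 0 at y ∈ {5}; g ≡ 0 at y ∈ {6, 7}; common: ∅.
  x = 2: f ≡ 0 at y ∈ {0}; g ≡ 0 at y ∈ {6, 9}; common: ∅.
  x = 3: f ≡ 0 at y ∈ {6}; g ≡ 0 at y ∈ ∅; common: ∅.
  x = 4: f ≡ 0 at y ∈ {1}; g ≡ 0 at y ∈ {1, 7}; common: {1}.
  x = 5: f ≡ 0 at y ∈ {7}; g ≡ 0 at y ∈ {5}; common: ∅.
  x = 6: f ≡ 0 at y ∈ {2}; g ≡ 0 at y ∈ ∅; common: ∅.
  x = 7: f ≡ 0 at y ∈ {8}; g ≡ 0 at y ∈ {5, 9}; common: ∅.
  x = 8: f ≡ 0 at y ∈ {3}; g ≡ 0 at y ∈ ∅; common: ∅.
  x = 9: f ≡ 0 at y ∈ {9}; g ≡ 0 at y ∈ ∅; common: ∅.
  x = 10: f ≡ 0 at y ∈ {4}; g ≡ 0 at y ∈ ∅; common: ∅.
Collecting: common zeros = {(0, 10), (4, 1)}, so the count is 2.
Comparison with the Bézout bound: 2 ≤ 2 = deg(f)·deg(g), as expected for curves with no common component (the bound is attained).


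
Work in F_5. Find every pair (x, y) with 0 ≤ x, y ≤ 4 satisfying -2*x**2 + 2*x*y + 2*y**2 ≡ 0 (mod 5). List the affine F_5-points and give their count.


Affine F_5-points: {(0, 0), (1, 2), (2, 4), (3, 1), (4, 3)}; count = 5.

For each of the 25 pairs (x, y) ∈ F_5², evaluate f(x, y) mod 5. Record the zeros.
  x = 0: [0↦0, 1↦2, 2↦3, 3↦3, 4↦2]  zeros at y ∈ {0}
  x = 1: [0↦3, 1↦2, 2↦0, 3↦2, 4↦3]  zeros at y ∈ {2}
  x = 2: [0↦2, 1↦3, 2↦3, 3↦2, 4↦0]  zeros at y ∈ {4}
  x = 3: [0↦2, 1↦0, 2↦2, 3↦3, 4↦3]  zeros at y ∈ {1}
  x = 4: [0↦3, 1↦3, 2↦2, 3↦0, 4↦2]  zeros at y ∈ {3}
Collecting zeros: affine points = {(0, 0), (1, 2), (2, 4), (3, 1), (4, 3)}.
Total count |C(F_5)_aff| = 5.


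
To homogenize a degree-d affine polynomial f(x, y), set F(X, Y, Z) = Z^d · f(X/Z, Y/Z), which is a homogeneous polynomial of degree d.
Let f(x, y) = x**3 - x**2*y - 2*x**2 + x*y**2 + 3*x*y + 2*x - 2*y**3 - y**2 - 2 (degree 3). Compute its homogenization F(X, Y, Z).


F(X, Y, Z) = X**3 - X**2*Y - 2*X**2*Z + X*Y**2 + 3*X*Y*Z + 2*X*Z**2 - 2*Y**3 - Y**2*Z - 2*Z**3

deg(f) = 3.
Substitute x = X/Z, y = Y/Z into f, then multiply by Z^3.
  monomial 1·x^3·y^0 ↦ 1·X^3·Y^0·Z^0.
  monomial -1·x^2·y^1 ↦ -1·X^2·Y^1·Z^0.
  monomial -2·x^2·y^0 ↦ -2·X^2·Y^0·Z^1.
  monomial 1·x^1·y^2 ↦ 1·X^1·Y^2·Z^0.
  monomial 3·x^1·y^1 ↦ 3·X^1·Y^1·Z^1.
  monomial 2·x^1·y^0 ↦ 2·X^1·Y^0·Z^2.
  monomial -2·x^0·y^3 ↦ -2·X^0·Y^3·Z^0.
  monomial -1·x^0·y^2 ↦ -1·X^0·Y^2·Z^1.
  monomial -2·x^0·y^0 ↦ -2·X^0·Y^0·Z^3.
Collecting: F(X, Y, Z) = X**3 - X**2*Y - 2*X**2*Z + X*Y**2 + 3*X*Y*Z + 2*X*Z**2 - 2*Y**3 - Y**2*Z - 2*Z**3.


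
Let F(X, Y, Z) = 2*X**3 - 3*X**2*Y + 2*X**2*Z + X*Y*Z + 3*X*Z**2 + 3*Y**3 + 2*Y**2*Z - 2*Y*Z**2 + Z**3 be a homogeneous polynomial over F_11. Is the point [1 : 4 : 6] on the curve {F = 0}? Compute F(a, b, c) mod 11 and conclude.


F(1,4,6) ≡ 6 (mod 11); P is NOT on the curve.

Evaluate F(1, 4, 6) term-by-term (mod 11).
  2*X**3 ↦ 2·1·1·1 = 2
  -3*X**2*Y ↦ -3·1·4·1 = -12
  2*X**2*Z ↦ 2·1·1·6 = 12
  X*Y*Z ↦ 1·1·4·6 = 24
  3*X*Z**2 ↦ 3·1·1·36 = 108
  3*Y**3 ↦ 3·1·64·1 = 192
  2*Y**2*Z ↦ 2·1·16·6 = 192
  -2*Y*Z**2 ↦ -2·1·4·36 = -288
  Z**3 ↦ 1·1·1·216 = 216
Sum: F(1, 4, 6) = (2) + (-12) + (12) + (24) + (108) + (192) + (192) + (-288) + (216) = 446.
Reducing mod 11: 446 ≡ 6 (mod 11).
Since F(a, b, c) ≡ 6 ≠ 0 (mod 11), P does NOT lie on the curve.


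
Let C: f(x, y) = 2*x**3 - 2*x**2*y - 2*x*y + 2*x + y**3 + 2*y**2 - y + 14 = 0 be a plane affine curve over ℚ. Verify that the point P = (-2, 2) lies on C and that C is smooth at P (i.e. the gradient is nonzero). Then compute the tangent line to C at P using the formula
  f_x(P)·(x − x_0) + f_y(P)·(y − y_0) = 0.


Tangent line at P: 38*x + 15*y + 46 = 0.

Step 1: f(-2, 2) = 0, so P lies on C.
Step 2: partial derivatives
  f_x(x, y) = 6*x**2 - 4*x*y - 2*y + 2, f_y(x, y) = -2*x**2 - 2*x + 3*y**2 + 4*y - 1.
  f_x(P) = 38, f_y(P) = 15 (gradient nonzero, so P is smooth).
Step 3: tangent line at P: 38·(x − -2) + 15·(y − 2) = 0.
Expanding: 38*x + 15*y + 46 = 0.


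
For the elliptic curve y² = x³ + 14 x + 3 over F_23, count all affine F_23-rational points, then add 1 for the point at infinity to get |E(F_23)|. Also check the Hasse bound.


Affine points = {(0, 7), (0, 16), (1, 8), (1, 15), (2, 4), (2, 19), (3, 7), (3, 16), (4, 10), (4, 13), (6, 2), (6, 21), (8, 11), (8, 12), (10, 4), (10, 19), (11, 4), (11, 19), (12, 6), (12, 17), (13, 6), (13, 17), (15, 0), (17, 5), (17, 18), (20, 7), (20, 16), (21, 6), (21, 17)}; affine count = 29; |E(F_23)| = 30.

Discriminant check: Δ ∝ 4a³ + 27b² = 4·14³ + 27·3² = 4·2744 + 27·9 ≡ 18 (mod 23). Nonzero ⇒ E is nonsingular.
For each x ∈ F_23, compute rhs = x³ + 14·x + 3 mod 23, then count y ∈ F_23 with y² ≡ rhs.
  x = 0: rhs = 3, matching y values: 7, 16 (2 points).
  x = 1: rhs = 18, matching y values: 8, 15 (2 points).
  x = 2: rhs = 16, matching y values: 4, 19 (2 points).
  x = 3: rhs = 3, matching y values: 7, 16 (2 points).
  x = 4: rhs = 8, matching y values: 10, 13 (2 points).
  x = 5: rhs = 14, matching y values: none (0 points).
  x = 6: rhs = 4, matching y values: 2, 21 (2 points).
  x = 7: rhs = 7, matching y values: none (0 points).
  x = 8: rhs = 6, matching y values: 11, 12 (2 points).
  x = 9: rhs = 7, matching y values: none (0 points).
  x = 10: rhs = 16, matching y values: 4, 19 (2 points).
  x = 11: rhs = 16, matching y values: 4, 19 (2 points).
  x = 12: rhs = 13, matching y values: 6, 17 (2 points).
  x = 13: rhs = 13, matching y values: 6, 17 (2 points).
  x = 14: rhs = 22, matching y values: none (0 points).
  x = 15: rhs = 0, matching y values: 0 (1 points).
  x = 16: rhs = 22, matching y values: none (0 points).
  x = 17: rhs = 2, matching y values: 5, 18 (2 points).
  x = 18: rhs = 15, matching y values: none (0 points).
  x = 19: rhs = 21, matching y values: none (0 points).
  x = 20: rhs = 3, matching y values: 7, 16 (2 points).
  x = 21: rhs = 13, matching y values: 6, 17 (2 points).
  x = 22: rhs = 11, matching y values: none (0 points).
Total affine count: 29.
Full point count |E(F_23)| = 29 + 1 = 30.
Hasse bound: |30 − (23+1)| = |6| = 6 ≤ 2√23 ≈ 9.5917 ✓.


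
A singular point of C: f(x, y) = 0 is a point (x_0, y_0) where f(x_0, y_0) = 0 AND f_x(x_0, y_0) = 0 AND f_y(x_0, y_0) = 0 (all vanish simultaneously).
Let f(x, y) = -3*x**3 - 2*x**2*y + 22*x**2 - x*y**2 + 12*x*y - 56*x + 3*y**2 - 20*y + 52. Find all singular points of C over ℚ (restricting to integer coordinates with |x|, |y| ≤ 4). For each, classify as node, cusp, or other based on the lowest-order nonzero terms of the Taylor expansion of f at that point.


Singular points: {(2, 2)}; classification: cusp.

Compute partial derivatives:
  f_x = -9*x**2 - 4*x*y + 44*x - y**2 + 12*y - 56.
  f_y = -2*x**2 - 2*x*y + 12*x + 6*y - 20.
Scan x_0 ∈ {−4, ..., 4}. For each x_0, f_y(x_0, y) is a polynomial in y; find its integer roots y ∈ {−4, ..., 4}, then test f_x and f at those candidates.
  x = -4: f_y(-4, y) = 14*y - 100; no integer root y with |y| ≤ 4.
  x = -3: f_y(-3, y) = 12*y - 74; no integer root y with |y| ≤ 4.
  x = -2: f_y(-2, y) = 10*y - 52; no integer root y with |y| ≤ 4.
  x = -1: f_y(-1, y) = 8*y - 34; no integer root y with |y| ≤ 4.
  x = 0: f_y(0, y) = 6*y - 20; no integer root y with |y| ≤ 4.
  x = 1: f_y(1, y) = 4*y - 10; no integer root y with |y| ≤ 4.
  x = 2: f_y(2, y) = 2*y - 4; vanishes at y ∈ {2}. (2, 2): f_x = 0, f = 0 — SINGULAR.
  x = 3: f_y(3, y) = -2; no integer root y with |y| ≤ 4.
  x = 4: f_y(4, y) = -2*y - 4; vanishes at y ∈ {-2}. (4, -2): f_x = -20 ≠ 0.
Only singular point on the grid: (2, 2).
Classify: substitute x = 2 + u, y = 2 + v and expand: f = -3*u**3 - 2*u**2*v - u*v**2 + v**2.
No constant or linear terms (consistent with a singular point). Quadratic part: v**2. Cubic part: -3*u**3 - 2*u**2*v - u*v**2.
The quadratic part v**2 is a perfect square, so there is a single (double) tangent line v = 0, i.e. y = 2. Restricting the cubic part to that line (v = 0) leaves -3*u**3 ≠ 0, so f is not divisible by v and the branch is v² ≈ 3*u**3 to lowest order — this is a cusp.
Classification: cusp.


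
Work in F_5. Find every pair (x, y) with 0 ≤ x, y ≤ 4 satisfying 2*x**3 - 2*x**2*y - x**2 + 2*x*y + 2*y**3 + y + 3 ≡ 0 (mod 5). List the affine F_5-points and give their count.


Affine F_5-points: {(0, 3), (0, 4), (2, 0), (2, 2), (2, 3), (4, 0), (4, 2), (4, 3)}; count = 8.

For each of the 25 pairs (x, y) ∈ F_5², evaluate f(x, y) mod 5. Record the zeros.
  x = 0: [0↦3, 1↦1, 2↦1, 3↦0, 4↦0]  zeros at y ∈ {3, 4}
  x = 1: [0↦4, 1↦2, 2↦2, 3↦1, 4↦1]  zeros at y ∈ ∅
  x = 2: [0↦0, 1↦4, 2↦0, 3↦0, 4↦1]  zeros at y ∈ {0, 2, 3}
  x = 3: [0↦3, 1↦4, 2↦2, 3↦4, 4↦2]  zeros at y ∈ ∅
  x = 4: [0↦0, 1↦4, 2↦0, 3↦0, 4↦1]  zeros at y ∈ {0, 2, 3}
Collecting zeros: affine points = {(0, 3), (0, 4), (2, 0), (2, 2), (2, 3), (4, 0), (4, 2), (4, 3)}.
Total count |C(F_5)_aff| = 8.


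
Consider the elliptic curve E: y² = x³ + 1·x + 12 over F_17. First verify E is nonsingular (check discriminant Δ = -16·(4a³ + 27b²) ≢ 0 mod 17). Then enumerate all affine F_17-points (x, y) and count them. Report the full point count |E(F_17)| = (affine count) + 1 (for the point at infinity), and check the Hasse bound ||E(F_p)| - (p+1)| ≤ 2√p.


Affine points = {(3, 5), (3, 12), (6, 8), (6, 9), (9, 6), (9, 11), (10, 6), (10, 11), (12, 1), (12, 16), (14, 4), (14, 13), (15, 6), (15, 11)}; affine count = 14; |E(F_17)| = 15.

Discriminant check: Δ ∝ 4a³ + 27b² = 4·1³ + 27·12² = 4·1 + 27·144 ≡ 16 (mod 17). Nonzero ⇒ E is nonsingular.
For each x ∈ F_17, compute rhs = x³ + 1·x + 12 mod 17, then count y ∈ F_17 with y² ≡ rhs.
  x = 0: rhs = 12, matching y values: none (0 points).
  x = 1: rhs = 14, matching y values: none (0 points).
  x = 2: rhs = 5, matching y values: none (0 points).
  x = 3: rhs = 8, matching y values: 5, 12 (2 points).
  x = 4: rhs = 12, matching y values: none (0 points).
  x = 5: rhs = 6, matching y values: none (0 points).
  x = 6: rhs = 13, matching y values: 8, 9 (2 points).
  x = 7: rhs = 5, matching y values: none (0 points).
  x = 8: rhs = 5, matching y values: none (0 points).
  x = 9: rhs = 2, matching y values: 6, 11 (2 points).
  x = 10: rhs = 2, matching y values: 6, 11 (2 points).
  x = 11: rhs = 11, matching y values: none (0 points).
  x = 12: rhs = 1, matching y values: 1, 16 (2 points).
  x = 13: rhs = 12, matching y values: none (0 points).
  x = 14: rhs = 16, matching y values: 4, 13 (2 points).
  x = 15: rhs = 2, matching y values: 6, 11 (2 points).
  x = 16: rhs = 10, matching y values: none (0 points).
Total affine count: 14.
Full point count |E(F_17)| = 14 + 1 = 15.
Hasse bound: |15 − (17+1)| = |-3| = 3 ≤ 2√17 ≈ 8.2462 ✓.


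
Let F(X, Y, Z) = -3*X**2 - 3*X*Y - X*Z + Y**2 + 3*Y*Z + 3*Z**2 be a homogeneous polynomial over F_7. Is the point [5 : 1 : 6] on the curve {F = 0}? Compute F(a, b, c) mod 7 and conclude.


F(5,1,6) ≡ 0 (mod 7); P is on the curve.

Evaluate F(5, 1, 6) term-by-term (mod 7).
  -3*X**2 ↦ -3·25·1·1 = -75
  -3*X*Y ↦ -3·5·1·1 = -15
  -X*Z ↦ -1·5·1·6 = -30
  Y**2 ↦ 1·1·1·1 = 1
  3*Y*Z ↦ 3·1·1·6 = 18
  3*Z**2 ↦ 3·1·1·36 = 108
Sum: F(5, 1, 6) = (-75) + (-15) + (-30) + (1) + (18) + (108) = 7.
Reducing mod 7: 7 ≡ 0 (mod 7).
Since F(a, b, c) ≡ 0 (mod 7), P lies on the curve.


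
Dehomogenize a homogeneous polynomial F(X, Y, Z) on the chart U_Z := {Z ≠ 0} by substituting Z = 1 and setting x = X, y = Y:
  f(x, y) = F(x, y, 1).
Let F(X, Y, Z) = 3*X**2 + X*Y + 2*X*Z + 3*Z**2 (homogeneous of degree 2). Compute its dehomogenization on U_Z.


f(x, y) = 3*x**2 + x*y + 2*x + 3

On U_Z we set Z = 1. Each monomial c·X^i·Y^j·Z^k in F becomes c·x^i·y^j·1^k = c·x^i·y^j.
Substituting Z = 1: F(X, Y, 1) = 3*x**2 + x*y + 2*x + 3.
Note: deg(f) ≤ deg(F) = 2; strict inequality happens when F is divisible by Z (lost terms).


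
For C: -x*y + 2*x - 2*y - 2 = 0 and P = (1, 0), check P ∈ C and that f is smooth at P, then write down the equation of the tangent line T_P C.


Tangent line at P: 2*x - 3*y - 2 = 0.

Step 1: f(1, 0) = 0, so P lies on C.
Step 2: partial derivatives
  f_x(x, y) = 2 - y, f_y(x, y) = -x - 2.
  f_x(P) = 2, f_y(P) = -3 (gradient nonzero, so P is smooth).
Step 3: tangent line at P: 2·(x − 1) + -3·(y − 0) = 0.
Expanding: 2*x - 3*y - 2 = 0.


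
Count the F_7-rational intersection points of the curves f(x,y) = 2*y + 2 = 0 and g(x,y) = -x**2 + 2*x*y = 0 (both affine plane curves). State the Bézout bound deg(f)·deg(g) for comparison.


Common zeros: {(0, 6), (5, 6)}; count = 2; Bézout bound = 2.

deg(f) = 1, deg(g) = 2, so Bézout bound = 2.
Scan x ∈ F_7. For each x, list the y ∈ F_7 with f(x, y) ≡ 0 and those with g(x, y) ≡ 0 (mod 7); the common zeros in that column are the intersection.
  x = 0: f ≡ 0 at y ∈ {6}; g ≡ 0 at y ∈ {0, 1, 2, 3, 4, 5, 6}; common: {6}.
  x = 1: f ≡ 0 at y ∈ {6}; g ≡ 0 at y ∈ {4}; common: ∅.
  x = 2: f ≡ 0 at y ∈ {6}; g ≡ 0 at y ∈ {1}; common: ∅.
  x = 3: f ≡ 0 at y ∈ {6}; g ≡ 0 at y ∈ {5}; common: ∅.
  x = 4: f ≡ 0 at y ∈ {6}; g ≡ 0 at y ∈ {2}; common: ∅.
  x = 5: f ≡ 0 at y ∈ {6}; g ≡ 0 at y ∈ {6}; common: {6}.
  x = 6: f ≡ 0 at y ∈ {6}; g ≡ 0 at y ∈ {3}; common: ∅.
Collecting: common zeros = {(0, 6), (5, 6)}, so the count is 2.
Comparison with the Bézout bound: 2 ≤ 2 = deg(f)·deg(g), as expected for curves with no common component (the bound is attained).


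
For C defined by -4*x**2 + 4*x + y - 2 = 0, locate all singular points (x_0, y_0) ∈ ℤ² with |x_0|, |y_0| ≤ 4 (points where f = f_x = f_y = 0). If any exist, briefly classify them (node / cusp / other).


No singular points in the scanned grid; C is smooth there.

Compute partial derivatives:
  f_x = 4 - 8*x.
  f_y = 1.
f_y = 1 is a nonzero constant, so f_y never vanishes: no point (x, y) can satisfy f = f_x = f_y = 0. In particular no (x, y) ∈ {−4, ..., 4}² is singular; the curve is smooth.


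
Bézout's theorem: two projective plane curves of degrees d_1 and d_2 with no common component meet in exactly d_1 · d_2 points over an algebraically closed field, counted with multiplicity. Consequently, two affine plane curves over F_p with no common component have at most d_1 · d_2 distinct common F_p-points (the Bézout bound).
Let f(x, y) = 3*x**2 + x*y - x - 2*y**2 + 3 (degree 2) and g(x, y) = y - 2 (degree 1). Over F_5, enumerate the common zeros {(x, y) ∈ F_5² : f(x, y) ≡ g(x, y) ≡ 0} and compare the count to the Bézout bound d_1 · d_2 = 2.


Common zeros: {(0, 2), (3, 2)}; count = 2; Bézout bound = 2.

deg(f) = 2, deg(g) = 1, so Bézout bound = 2.
Scan x ∈ F_5. For each x, list the y ∈ F_5 with f(x, y) ≡ 0 and those with g(x, y) ≡ 0 (mod 5); the common zeros in that column are the intersection.
  x = 0: f ≡ 0 at y ∈ {2, 3}; g ≡ 0 at y ∈ {2}; common: {2}.
  x = 1: f ≡ 0 at y ∈ {0, 3}; g ≡ 0 at y ∈ {2}; common: ∅.
  x = 2: f ≡ 0 at y ∈ ∅; g ≡ 0 at y ∈ {2}; common: ∅.
  x = 3: f ≡ 0 at y ∈ {2}; g ≡ 0 at y ∈ {2}; common: {2}.
  x = 4: f ≡ 0 at y ∈ ∅; g ≡ 0 at y ∈ {2}; common: ∅.
Collecting: common zeros = {(0, 2), (3, 2)}, so the count is 2.
Comparison with the Bézout bound: 2 ≤ 2 = deg(f)·deg(g), as expected for curves with no common component (the bound is attained).


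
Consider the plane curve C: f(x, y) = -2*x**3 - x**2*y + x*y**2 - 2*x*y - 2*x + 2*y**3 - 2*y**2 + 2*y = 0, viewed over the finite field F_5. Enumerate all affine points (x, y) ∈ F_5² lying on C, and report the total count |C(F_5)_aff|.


Affine F_5-points: {(0, 0), (2, 0), (3, 0), (3, 1), (4, 3)}; count = 5.

For each of the 25 pairs (x, y) ∈ F_5², evaluate f(x, y) mod 5. Record the zeros.
  x = 0: [0↦0, 1↦2, 2↦2, 3↦2, 4↦4]  zeros at y ∈ {0}
  x = 1: [0↦1, 1↦1, 2↦1, 3↦3, 4↦4]  zeros at y ∈ ∅
  x = 2: [0↦0, 1↦1, 2↦4, 3↦1, 4↦4]  zeros at y ∈ {0}
  x = 3: [0↦0, 1↦0, 2↦4, 3↦4, 4↦2]  zeros at y ∈ {0, 1}
  x = 4: [0↦4, 1↦1, 2↦4, 3↦0, 4↦1]  zeros at y ∈ {3}
Collecting zeros: affine points = {(0, 0), (2, 0), (3, 0), (3, 1), (4, 3)}.
Total count |C(F_5)_aff| = 5.


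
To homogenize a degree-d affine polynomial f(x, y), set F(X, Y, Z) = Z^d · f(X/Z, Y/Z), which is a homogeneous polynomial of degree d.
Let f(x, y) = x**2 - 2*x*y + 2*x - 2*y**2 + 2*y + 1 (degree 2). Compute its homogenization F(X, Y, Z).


F(X, Y, Z) = X**2 - 2*X*Y + 2*X*Z - 2*Y**2 + 2*Y*Z + Z**2

deg(f) = 2.
Substitute x = X/Z, y = Y/Z into f, then multiply by Z^2.
  monomial 1·x^2·y^0 ↦ 1·X^2·Y^0·Z^0.
  monomial -2·x^1·y^1 ↦ -2·X^1·Y^1·Z^0.
  monomial 2·x^1·y^0 ↦ 2·X^1·Y^0·Z^1.
  monomial -2·x^0·y^2 ↦ -2·X^0·Y^2·Z^0.
  monomial 2·x^0·y^1 ↦ 2·X^0·Y^1·Z^1.
  monomial 1·x^0·y^0 ↦ 1·X^0·Y^0·Z^2.
Collecting: F(X, Y, Z) = X**2 - 2*X*Y + 2*X*Z - 2*Y**2 + 2*Y*Z + Z**2.


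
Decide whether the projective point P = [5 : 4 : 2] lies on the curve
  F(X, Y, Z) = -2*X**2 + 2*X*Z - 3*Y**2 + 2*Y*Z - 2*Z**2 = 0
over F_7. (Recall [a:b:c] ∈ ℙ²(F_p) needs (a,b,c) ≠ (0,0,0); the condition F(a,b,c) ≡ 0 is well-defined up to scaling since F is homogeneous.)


F(5,4,2) ≡ 0 (mod 7); P is on the curve.

Evaluate F(5, 4, 2) term-by-term (mod 7).
  -2*X**2 ↦ -2·25·1·1 = -50
  2*X*Z ↦ 2·5·1·2 = 20
  -3*Y**2 ↦ -3·1·16·1 = -48
  2*Y*Z ↦ 2·1·4·2 = 16
  -2*Z**2 ↦ -2·1·1·4 = -8
Sum: F(5, 4, 2) = (-50) + (20) + (-48) + (16) + (-8) = -70.
Reducing mod 7: -70 ≡ 0 (mod 7).
Since F(a, b, c) ≡ 0 (mod 7), P lies on the curve.


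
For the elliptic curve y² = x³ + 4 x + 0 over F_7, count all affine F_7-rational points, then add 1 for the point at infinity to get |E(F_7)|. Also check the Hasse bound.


Affine points = {(0, 0), (2, 3), (2, 4), (3, 2), (3, 5), (6, 3), (6, 4)}; affine count = 7; |E(F_7)| = 8.

Discriminant check: Δ ∝ 4a³ + 27b² = 4·4³ + 27·0² = 4·64 + 27·0 ≡ 4 (mod 7). Nonzero ⇒ E is nonsingular.
For each x ∈ F_7, compute rhs = x³ + 4·x + 0 mod 7, then count y ∈ F_7 with y² ≡ rhs.
  x = 0: rhs = 0, matching y values: 0 (1 points).
  x = 1: rhs = 5, matching y values: none (0 points).
  x = 2: rhs = 2, matching y values: 3, 4 (2 points).
  x = 3: rhs = 4, matching y values: 2, 5 (2 points).
  x = 4: rhs = 3, matching y values: none (0 points).
  x = 5: rhs = 5, matching y values: none (0 points).
  x = 6: rhs = 2, matching y values: 3, 4 (2 points).
Total affine count: 7.
Full point count |E(F_7)| = 7 + 1 = 8.
Hasse bound: |8 − (7+1)| = |0| = 0 ≤ 2√7 ≈ 5.2915 ✓.


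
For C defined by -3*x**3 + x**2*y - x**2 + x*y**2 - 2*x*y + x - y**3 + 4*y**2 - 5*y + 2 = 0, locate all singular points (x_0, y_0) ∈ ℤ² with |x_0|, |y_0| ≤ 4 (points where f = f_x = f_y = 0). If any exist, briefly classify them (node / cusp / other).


Singular points: {(0, 1)}; classification: cusp.

Compute partial derivatives:
  f_x = -9*x**2 + 2*x*y - 2*x + y**2 - 2*y + 1.
  f_y = x**2 + 2*x*y - 2*x - 3*y**2 + 8*y - 5.
Scan x_0 ∈ {−4, ..., 4}. For each x_0, f_y(x_0, y) is a polynomial in y; find its integer roots y ∈ {−4, ..., 4}, then test f_x and f at those candidates.
  x = -4: f_y(-4, y) = 19 - 3*y**2; no integer root y with |y| ≤ 4.
  x = -3: f_y(-3, y) = -3*y**2 + 2*y + 10; no integer root y with |y| ≤ 4.
  x = -2: f_y(-2, y) = -3*y**2 + 4*y + 3; no integer root y with |y| ≤ 4.
  x = -1: f_y(-1, y) = -3*y**2 + 6*y - 2; no integer root y with |y| ≤ 4.
  x = 0: f_y(0, y) = -3*y**2 + 8*y - 5; vanishes at y ∈ {1}. (0, 1): f_x = 0, f = 0 — SINGULAR.
  x = 1: f_y(1, y) = -3*y**2 + 10*y - 6; no integer root y with |y| ≤ 4.
  x = 2: f_y(2, y) = -3*y**2 + 12*y - 5; no integer root y with |y| ≤ 4.
  x = 3: f_y(3, y) = -3*y**2 + 14*y - 2; no integer root y with |y| ≤ 4.
  x = 4: f_y(4, y) = -3*y**2 + 16*y + 3; no integer root y with |y| ≤ 4.
Only singular point on the grid: (0, 1).
Classify: substitute x = 0 + u, y = 1 + v and expand: f = -3*u**3 + u**2*v + u*v**2 - v**3 + v**2.
No constant or linear terms (consistent with a singular point). Quadratic part: v**2. Cubic part: -3*u**3 + u**2*v + u*v**2 - v**3.
The quadratic part v**2 is a perfect square, so there is a single (double) tangent line v = 0, i.e. y = 1. Restricting the cubic part to that line (v = 0) leaves -3*u**3 ≠ 0, so f is not divisible by v and the branch is v² ≈ 3*u**3 to lowest order — this is a cusp.
Classification: cusp.


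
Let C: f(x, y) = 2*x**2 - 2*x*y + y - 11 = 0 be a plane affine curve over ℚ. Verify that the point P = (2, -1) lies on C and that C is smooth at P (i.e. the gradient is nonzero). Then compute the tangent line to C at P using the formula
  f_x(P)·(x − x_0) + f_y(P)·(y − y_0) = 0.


Tangent line at P: 10*x - 3*y - 23 = 0.

Step 1: f(2, -1) = 0, so P lies on C.
Step 2: partial derivatives
  f_x(x, y) = 4*x - 2*y, f_y(x, y) = 1 - 2*x.
  f_x(P) = 10, f_y(P) = -3 (gradient nonzero, so P is smooth).
Step 3: tangent line at P: 10·(x − 2) + -3·(y − -1) = 0.
Expanding: 10*x - 3*y - 23 = 0.


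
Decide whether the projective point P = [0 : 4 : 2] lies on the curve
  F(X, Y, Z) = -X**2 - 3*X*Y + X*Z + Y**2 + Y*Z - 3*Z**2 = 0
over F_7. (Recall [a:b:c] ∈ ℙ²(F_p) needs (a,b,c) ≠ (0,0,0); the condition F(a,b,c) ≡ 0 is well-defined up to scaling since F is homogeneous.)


F(0,4,2) ≡ 5 (mod 7); P is NOT on the curve.

Evaluate F(0, 4, 2) term-by-term (mod 7).
  -X**2 ↦ -1·0·1·1 = 0
  -3*X*Y ↦ -3·0·4·1 = 0
  X*Z ↦ 1·0·1·2 = 0
  Y**2 ↦ 1·1·16·1 = 16
  Y*Z ↦ 1·1·4·2 = 8
  -3*Z**2 ↦ -3·1·1·4 = -12
Sum: F(0, 4, 2) = (0) + (0) + (0) + (16) + (8) + (-12) = 12.
Reducing mod 7: 12 ≡ 5 (mod 7).
Since F(a, b, c) ≡ 5 ≠ 0 (mod 7), P does NOT lie on the curve.


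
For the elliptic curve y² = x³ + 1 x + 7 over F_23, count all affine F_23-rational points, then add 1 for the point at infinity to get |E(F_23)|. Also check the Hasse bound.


Affine points = {(1, 3), (1, 20), (4, 11), (4, 12), (7, 9), (7, 14), (9, 3), (9, 20), (13, 3), (13, 20), (15, 4), (15, 19), (16, 5), (16, 18), (19, 10), (19, 13), (20, 0)}; affine count = 17; |E(F_23)| = 18.

Discriminant check: Δ ∝ 4a³ + 27b² = 4·1³ + 27·7² = 4·1 + 27·49 ≡ 16 (mod 23). Nonzero ⇒ E is nonsingular.
For each x ∈ F_23, compute rhs = x³ + 1·x + 7 mod 23, then count y ∈ F_23 with y² ≡ rhs.
  x = 0: rhs = 7, matching y values: none (0 points).
  x = 1: rhs = 9, matching y values: 3, 20 (2 points).
  x = 2: rhs = 17, matching y values: none (0 points).
  x = 3: rhs = 14, matching y values: none (0 points).
  x = 4: rhs = 6, matching y values: 11, 12 (2 points).
  x = 5: rhs = 22, matching y values: none (0 points).
  x = 6: rhs = 22, matching y values: none (0 points).
  x = 7: rhs = 12, matching y values: 9, 14 (2 points).
  x = 8: rhs = 21, matching y values: none (0 points).
  x = 9: rhs = 9, matching y values: 3, 20 (2 points).
  x = 10: rhs = 5, matching y values: none (0 points).
  x = 11: rhs = 15, matching y values: none (0 points).
  x = 12: rhs = 22, matching y values: none (0 points).
  x = 13: rhs = 9, matching y values: 3, 20 (2 points).
  x = 14: rhs = 5, matching y values: none (0 points).
  x = 15: rhs = 16, matching y values: 4, 19 (2 points).
  x = 16: rhs = 2, matching y values: 5, 18 (2 points).
  x = 17: rhs = 15, matching y values: none (0 points).
  x = 18: rhs = 15, matching y values: none (0 points).
  x = 19: rhs = 8, matching y values: 10, 13 (2 points).
  x = 20: rhs = 0, matching y values: 0 (1 points).
  x = 21: rhs = 20, matching y values: none (0 points).
  x = 22: rhs = 5, matching y values: none (0 points).
Total affine count: 17.
Full point count |E(F_23)| = 17 + 1 = 18.
Hasse bound: |18 − (23+1)| = |-6| = 6 ≤ 2√23 ≈ 9.5917 ✓.


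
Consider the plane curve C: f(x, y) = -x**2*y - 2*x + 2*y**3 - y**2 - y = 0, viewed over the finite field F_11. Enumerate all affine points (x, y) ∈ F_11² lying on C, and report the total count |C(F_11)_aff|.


Affine F_11-points: {(0, 0), (0, 1), (0, 5), (2, 4), (3, 4), (3, 6), (3, 7), (4, 5), (4, 6), (5, 9), (6, 10), (7, 9), (7, 10), (9, 1), (9, 8), (10, 8)}; count = 16.

For each of the 121 pairs (x, y) ∈ F_11², evaluate f(x, y) mod 11. Record the zeros.
  x = 0: [0↦0, 1↦0, 2↦10, 3↦9, 4↦9, 5↦0, 6↦5, 7↦3, 8↦6, 9↦4, 10↦9]  zeros at y ∈ {0, 1, 5}
  x = 1: [0↦9, 1↦8, 2↦6, 3↦4, 4↦3, 5↦4, 6↦8, 7↦5, 8↦7, 9↦4, 10↦8]  zeros at y ∈ ∅
  x = 2: [0↦7, 1↦3, 2↦9, 3↦4, 4↦0, 5↦9, 6↦10, 7↦4, 8↦3, 9↦8, 10↦9]  zeros at y ∈ {4}
  x = 3: [0↦5, 1↦7, 2↦8, 3↦9, 4↦0, 5↦4, 6↦0, 7↦0, 8↦5, 9↦5, 10↦1]  zeros at y ∈ {4, 6, 7}
  x = 4: [0↦3, 1↦9, 2↦3, 3↦8, 4↦3, 5↦0, 6↦0, 7↦4, 8↦2, 9↦6, 10↦6]  zeros at y ∈ {5, 6}
  x = 5: [0↦1, 1↦9, 2↦5, 3↦1, 4↦9, 5↦8, 6↦10, 7↦5, 8↦5, 9↦0, 10↦2]  zeros at y ∈ {9}
  x = 6: [0↦10, 1↦7, 2↦3, 3↦10, 4↦7, 5↦6, 6↦8, 7↦3, 8↦3, 9↦9, 10↦0]  zeros at y ∈ {10}
  x = 7: [0↦8, 1↦3, 2↦8, 3↦2, 4↦8, 5↦5, 6↦5, 7↦9, 8↦7, 9↦0, 10↦0]  zeros at y ∈ {9, 10}
  x = 8: [0↦6, 1↦8, 2↦9, 3↦10, 4↦1, 5↦5, 6↦1, 7↦1, 8↦6, 9↦6, 10↦2]  zeros at y ∈ ∅
  x = 9: [0↦4, 1↦0, 2↦6, 3↦1, 4↦8, 5↦6, 6↦7, 7↦1, 8↦0, 9↦5, 10↦6]  zeros at y ∈ {1, 8}
  x = 10: [0↦2, 1↦1, 2↦10, 3↦8, 4↦7, 5↦8, 6↦1, 7↦9, 8↦0, 9↦8, 10↦1]  zeros at y ∈ {8}
Collecting zeros: affine points = {(0, 0), (0, 1), (0, 5), (2, 4), (3, 4), (3, 6), (3, 7), (4, 5), (4, 6), (5, 9), (6, 10), (7, 9), (7, 10), (9, 1), (9, 8), (10, 8)}.
Total count |C(F_11)_aff| = 16.


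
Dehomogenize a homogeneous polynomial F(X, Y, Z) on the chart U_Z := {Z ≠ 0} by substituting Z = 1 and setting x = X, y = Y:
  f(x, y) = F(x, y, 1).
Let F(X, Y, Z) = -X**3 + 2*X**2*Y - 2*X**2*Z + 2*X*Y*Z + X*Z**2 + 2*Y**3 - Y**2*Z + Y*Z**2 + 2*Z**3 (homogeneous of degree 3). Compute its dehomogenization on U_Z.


f(x, y) = -x**3 + 2*x**2*y - 2*x**2 + 2*x*y + x + 2*y**3 - y**2 + y + 2

On U_Z we set Z = 1. Each monomial c·X^i·Y^j·Z^k in F becomes c·x^i·y^j·1^k = c·x^i·y^j.
Substituting Z = 1: F(X, Y, 1) = -x**3 + 2*x**2*y - 2*x**2 + 2*x*y + x + 2*y**3 - y**2 + y + 2.
Note: deg(f) ≤ deg(F) = 3; strict inequality happens when F is divisible by Z (lost terms).


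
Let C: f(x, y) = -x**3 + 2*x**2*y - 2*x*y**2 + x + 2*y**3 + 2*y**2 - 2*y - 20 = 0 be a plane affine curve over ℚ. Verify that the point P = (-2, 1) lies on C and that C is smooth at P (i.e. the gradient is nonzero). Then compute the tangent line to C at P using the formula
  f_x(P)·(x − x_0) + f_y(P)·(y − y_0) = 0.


Tangent line at P: -21*x + 24*y - 66 = 0.

Step 1: f(-2, 1) = 0, so P lies on C.
Step 2: partial derivatives
  f_x(x, y) = -3*x**2 + 4*x*y - 2*y**2 + 1, f_y(x, y) = 2*x**2 - 4*x*y + 6*y**2 + 4*y - 2.
  f_x(P) = -21, f_y(P) = 24 (gradient nonzero, so P is smooth).
Step 3: tangent line at P: -21·(x − -2) + 24·(y − 1) = 0.
Expanding: -21*x + 24*y - 66 = 0.


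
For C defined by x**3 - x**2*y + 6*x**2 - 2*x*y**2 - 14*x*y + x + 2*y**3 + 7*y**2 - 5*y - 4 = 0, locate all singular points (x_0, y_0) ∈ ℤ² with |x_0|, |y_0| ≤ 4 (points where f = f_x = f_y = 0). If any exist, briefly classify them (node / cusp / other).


Singular points: {(-3, -2)}; classification: node.

Compute partial derivatives:
  f_x = 3*x**2 - 2*x*y + 12*x - 2*y**2 - 14*y + 1.
  f_y = -x**2 - 4*x*y - 14*x + 6*y**2 + 14*y - 5.
Scan x_0 ∈ {−4, ..., 4}. For each x_0, f_y(x_0, y) is a polynomial in y; find its integer roots y ∈ {−4, ..., 4}, then test f_x and f at those candidates.
  x = -4: f_y(-4, y) = 6*y**2 + 30*y + 35; no integer root y with |y| ≤ 4.
  x = -3: f_y(-3, y) = 6*y**2 + 26*y + 28; vanishes at y ∈ {-2}. (-3, -2): f_x = 0, f = 0 — SINGULAR.
  x = -2: f_y(-2, y) = 6*y**2 + 22*y + 19; no integer root y with |y| ≤ 4.
  x = -1: f_y(-1, y) = 6*y**2 + 18*y + 8; no integer root y with |y| ≤ 4.
  x = 0: f_y(0, y) = 6*y**2 + 14*y - 5; no integer root y with |y| ≤ 4.
  x = 1: f_y(1, y) = 6*y**2 + 10*y - 20; no integer root y with |y| ≤ 4.
  x = 2: f_y(2, y) = 6*y**2 + 6*y - 37; no integer root y with |y| ≤ 4.
  x = 3: f_y(3, y) = 6*y**2 + 2*y - 56; no integer root y with |y| ≤ 4.
  x = 4: f_y(4, y) = 6*y**2 - 2*y - 77; no integer root y with |y| ≤ 4.
Only singular point on the grid: (-3, -2).
Classify: substitute x = -3 + u, y = -2 + v and expand: f = u**3 - u**2*v - u**2 - 2*u*v**2 + 2*v**3 + v**2.
No constant or linear terms (consistent with a singular point). Quadratic part: -u**2 + v**2. Cubic part: u**3 - u**2*v - 2*u*v**2 + 2*v**3.
The quadratic part v**2 - u**2 = (v − u)(v + u) splits into two distinct linear factors, so there are two distinct tangent lines y − -2 = ±(x − -3) — this is a node (ordinary double point).
Classification: node.


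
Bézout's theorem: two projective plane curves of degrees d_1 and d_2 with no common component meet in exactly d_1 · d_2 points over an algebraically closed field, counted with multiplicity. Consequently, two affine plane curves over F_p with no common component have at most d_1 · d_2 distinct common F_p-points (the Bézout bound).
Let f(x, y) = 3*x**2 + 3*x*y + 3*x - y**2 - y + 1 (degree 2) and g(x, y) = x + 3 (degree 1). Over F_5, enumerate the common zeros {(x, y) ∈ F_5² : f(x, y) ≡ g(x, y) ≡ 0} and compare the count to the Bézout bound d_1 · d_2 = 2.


Common zeros: {(2, 2), (2, 3)}; count = 2; Bézout bound = 2.

deg(f) = 2, deg(g) = 1, so Bézout bound = 2.
Scan x ∈ F_5. For each x, list the y ∈ F_5 with f(x, y) ≡ 0 and those with g(x, y) ≡ 0 (mod 5); the common zeros in that column are the intersection.
  x = 0: f ≡ 0 at y ∈ {2}; g ≡ 0 at y ∈ ∅; common: ∅.
  x = 1: f ≡ 0 at y ∈ ∅; g ≡ 0 at y ∈ ∅; common: ∅.
  x = 2: f ≡ 0 at y ∈ {2, 3}; g ≡ 0 at y ∈ {0, 1, 2, 3, 4}; common: {2, 3}.
  x = 3: f ≡ 0 at y ∈ ∅; g ≡ 0 at y ∈ ∅; common: ∅.
  x = 4: f ≡ 0 at y ∈ {3}; g ≡ 0 at y ∈ ∅; common: ∅.
Collecting: common zeros = {(2, 2), (2, 3)}, so the count is 2.
Comparison with the Bézout bound: 2 ≤ 2 = deg(f)·deg(g), as expected for curves with no common component (the bound is attained).


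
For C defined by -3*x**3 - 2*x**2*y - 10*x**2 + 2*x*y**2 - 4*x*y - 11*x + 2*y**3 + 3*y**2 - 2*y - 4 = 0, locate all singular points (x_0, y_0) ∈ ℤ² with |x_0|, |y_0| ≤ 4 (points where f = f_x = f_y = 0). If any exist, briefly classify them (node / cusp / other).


Singular points: {(-1, 0)}; classification: node.

Compute partial derivatives:
  f_x = -9*x**2 - 4*x*y - 20*x + 2*y**2 - 4*y - 11.
  f_y = -2*x**2 + 4*x*y - 4*x + 6*y**2 + 6*y - 2.
Scan x_0 ∈ {−4, ..., 4}. For each x_0, f_y(x_0, y) is a polynomial in y; find its integer roots y ∈ {−4, ..., 4}, then test f_x and f at those candidates.
  x = -4: f_y(-4, y) = 6*y**2 - 10*y - 18; no integer root y with |y| ≤ 4.
  x = -3: f_y(-3, y) = 6*y**2 - 6*y - 8; no integer root y with |y| ≤ 4.
  x = -2: f_y(-2, y) = 6*y**2 - 2*y - 2; no integer root y with |y| ≤ 4.
  x = -1: f_y(-1, y) = 6*y**2 + 2*y; vanishes at y ∈ {0}. (-1, 0): f_x = 0, f = 0 — SINGULAR.
  x = 0: f_y(0, y) = 6*y**2 + 6*y - 2; no integer root y with |y| ≤ 4.
  x = 1: f_y(1, y) = 6*y**2 + 10*y - 8; no integer root y with |y| ≤ 4.
  x = 2: f_y(2, y) = 6*y**2 + 14*y - 18; no integer root y with |y| ≤ 4.
  x = 3: f_y(3, y) = 6*y**2 + 18*y - 32; no integer root y with |y| ≤ 4.
  x = 4: f_y(4, y) = 6*y**2 + 22*y - 50; no integer root y with |y| ≤ 4.
Only singular point on the grid: (-1, 0).
Classify: substitute x = -1 + u, y = 0 + v and expand: f = -3*u**3 - 2*u**2*v - u**2 + 2*u*v**2 + 2*v**3 + v**2.
No constant or linear terms (consistent with a singular point). Quadratic part: -u**2 + v**2. Cubic part: -3*u**3 - 2*u**2*v + 2*u*v**2 + 2*v**3.
The quadratic part v**2 - u**2 = (v − u)(v + u) splits into two distinct linear factors, so there are two distinct tangent lines y − 0 = ±(x − -1) — this is a node (ordinary double point).
Classification: node.
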